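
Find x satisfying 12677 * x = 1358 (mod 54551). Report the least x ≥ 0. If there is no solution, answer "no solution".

First find gcd(12677, 54551):
54551 = 4*12677 + 3843
12677 = 3*3843 + 1148
3843 = 3*1148 + 399
1148 = 2*399 + 350
399 = 1*350 + 49
350 = 7*49 + 7
49 = 7*7 + 0
gcd = 7 and 7 | 1358, so solutions exist. Divide through by 7: 1811x ≡ 194 (mod 7793).
Now find 1811⁻¹ mod 7793:
7793 = 4·1811 + 549
1811 = 3·549 + 164
549 = 3·164 + 57
164 = 2·57 + 50
57 = 1·50 + 7
50 = 7·7 + 1
7 = 7·1 + 0
Back-substitute:
1 = 50 − 7·7
1 = −7·57 + 8·50
1 = 8·164 − 23·57
1 = −23·549 + 77·164
1 = 77·1811 − 254·549
1 = −254·7793 + 1093·1811
So 1811⁻¹ ≡ 1093 (mod 7793).
Then x ≡ 1093·194 ≡ 1631 (mod 7793); the smallest non-negative solution is x = 1631.

1631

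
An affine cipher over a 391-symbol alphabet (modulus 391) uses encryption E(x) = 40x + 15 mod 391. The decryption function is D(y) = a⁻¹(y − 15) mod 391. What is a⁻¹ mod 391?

88

Extended Euclidean algorithm:
391 = 9*40 + 31
40 = 1*31 + 9
31 = 3*9 + 4
9 = 2*4 + 1
4 = 4*1 + 0
The gcd is 1. Working backward:
1 = 9 − 2·4
1 = −2·31 + 7·9
1 = 7·40 − 9·31
1 = −9·391 + 88·40
So 40·88 ≡ 1 (mod 391).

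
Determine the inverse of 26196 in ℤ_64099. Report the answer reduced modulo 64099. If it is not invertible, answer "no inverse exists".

Extended Euclidean algorithm:
64099 = 2·26196 + 11707
26196 = 2·11707 + 2782
11707 = 4·2782 + 579
2782 = 4·579 + 466
579 = 1·466 + 113
466 = 4·113 + 14
113 = 8·14 + 1
14 = 14·1 + 0
The gcd is 1. Working backward:
1 = 113 − 8·14
1 = −8·466 + 33·113
1 = 33·579 − 41·466
1 = −41·2782 + 197·579
1 = 197·11707 − 829·2782
1 = −829·26196 + 1855·11707
1 = 1855·64099 − 4539·26196
Thus 26196·(-4539) ≡ 1 (mod 64099); reducing, -4539 mod 64099 = 59560.

59560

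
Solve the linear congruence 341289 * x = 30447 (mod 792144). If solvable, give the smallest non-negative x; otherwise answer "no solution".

45063

First find gcd(341289, 792144):
792144 = 2·341289 + 109566
341289 = 3·109566 + 12591
109566 = 8·12591 + 8838
12591 = 1·8838 + 3753
8838 = 2·3753 + 1332
3753 = 2·1332 + 1089
1332 = 1·1089 + 243
1089 = 4·243 + 117
243 = 2·117 + 9
117 = 13·9 + 0
gcd = 9 and 9 | 30447, so solutions exist. Divide through by 9: 37921x ≡ 3383 (mod 88016).
Now find 37921⁻¹ mod 88016:
88016 = 2·37921 + 12174
37921 = 3·12174 + 1399
12174 = 8·1399 + 982
1399 = 1·982 + 417
982 = 2·417 + 148
417 = 2·148 + 121
148 = 1·121 + 27
121 = 4·27 + 13
27 = 2·13 + 1
13 = 13·1 + 0
Back-substitute:
1 = 27 − 2·13
1 = −2·121 + 9·27
1 = 9·148 − 11·121
1 = −11·417 + 31·148
1 = 31·982 − 73·417
1 = −73·1399 + 104·982
1 = 104·12174 − 905·1399
1 = −905·37921 + 2819·12174
1 = 2819·88016 − 6543·37921
So 37921·(-6543) ≡ 1 (mod 88016), i.e. 37921⁻¹ ≡ 81473.
Then x ≡ 81473·3383 ≡ 45063 (mod 88016); the smallest non-negative solution is x = 45063.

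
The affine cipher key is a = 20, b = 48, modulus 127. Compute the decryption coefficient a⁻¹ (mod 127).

108

Apply the Euclidean algorithm to 127 and 20:
127 = 6*20 + 7
20 = 2*7 + 6
7 = 1*6 + 1
6 = 6*1 + 0
Since gcd(20, 127) = 1, back-substitute to write 1 as a combination:
1 = 7 − 6
1 = −20 + 3·7
1 = 3·127 − 19·20
Thus 20·(-19) ≡ 1 (mod 127); reducing, -19 mod 127 = 108.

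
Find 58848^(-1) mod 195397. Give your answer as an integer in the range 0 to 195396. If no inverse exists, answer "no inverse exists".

100046

gcd(195397, 58848) by repeated division:
195397 = 3×58848 + 18853
58848 = 3×18853 + 2289
18853 = 8×2289 + 541
2289 = 4×541 + 125
541 = 4×125 + 41
125 = 3×41 + 2
41 = 20×2 + 1
2 = 2×1 + 0
Since gcd(58848, 195397) = 1, back-substitute to write 1 as a combination:
1 = 41 − 20·2
1 = −20·125 + 61·41
1 = 61·541 − 264·125
1 = −264·2289 + 1117·541
1 = 1117·18853 − 9200·2289
1 = −9200·58848 + 28717·18853
1 = 28717·195397 − 95351·58848
Thus 58848·(-95351) ≡ 1 (mod 195397); reducing, -95351 mod 195397 = 100046.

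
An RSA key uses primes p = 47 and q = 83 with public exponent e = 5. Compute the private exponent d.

φ(n) = (p−1)(q−1) = 46·82 = 3772.
Need d with 5·d ≡ 1 (mod 3772). Apply the extended Euclidean algorithm:
3772 = 754×5 + 2
5 = 2×2 + 1
2 = 2×1 + 0
Back-substitute:
1 = 5 − 2·2
1 = −2·3772 + 1509·5
So 5·1509 ≡ 1 (mod 3772), hence d = 1509.

1509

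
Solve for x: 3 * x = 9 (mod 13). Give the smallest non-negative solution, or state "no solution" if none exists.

3

First find gcd(3, 13):
13 = 4*3 + 1
3 = 3*1 + 0
gcd = 1, so a unique solution mod 13 exists.
Back-substitute for the Bézout coefficients:
1 = 13 − 4·3
So 3·(-4) ≡ 1 (mod 13), giving 3⁻¹ ≡ 9.
x ≡ 3⁻¹·9 ≡ 9·9 ≡ 3 (mod 13).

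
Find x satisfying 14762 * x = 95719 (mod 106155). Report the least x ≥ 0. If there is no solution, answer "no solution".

51617

First find gcd(14762, 106155):
106155 = 7·14762 + 2821
14762 = 5·2821 + 657
2821 = 4·657 + 193
657 = 3·193 + 78
193 = 2·78 + 37
78 = 2·37 + 4
37 = 9·4 + 1
4 = 4·1 + 0
gcd = 1, so a unique solution mod 106155 exists.
Back-substitute for the Bézout coefficients:
1 = 37 − 9·4
1 = −9·78 + 19·37
1 = 19·193 − 47·78
1 = −47·657 + 160·193
1 = 160·2821 − 687·657
1 = −687·14762 + 3595·2821
1 = 3595·106155 − 25852·14762
So 14762·(-25852) ≡ 1 (mod 106155), giving 14762⁻¹ ≡ 80303.
x ≡ 14762⁻¹·95719 ≡ 80303·95719 ≡ 51617 (mod 106155).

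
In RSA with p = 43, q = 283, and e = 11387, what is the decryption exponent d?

311

φ(n) = (p−1)(q−1) = 42·282 = 11844.
Need d with 11387·d ≡ 1 (mod 11844). Apply the extended Euclidean algorithm:
11844 = 1×11387 + 457
11387 = 24×457 + 419
457 = 1×419 + 38
419 = 11×38 + 1
38 = 38×1 + 0
Back-substitute:
1 = 419 − 11·38
1 = −11·457 + 12·419
1 = 12·11387 − 299·457
1 = −299·11844 + 311·11387
So 11387·311 ≡ 1 (mod 11844), hence d = 311.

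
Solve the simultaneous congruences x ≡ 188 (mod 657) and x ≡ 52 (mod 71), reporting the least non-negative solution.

15956

Write x = 188 + 657·k. Then 657·k ≡ 52 − 188 ≡ 6 (mod 71).
Need 657⁻¹ mod 71. Extended Euclid on (71, 18):
71 = 3·18 + 17
18 = 1·17 + 1
17 = 17·1 + 0
Back-substitute:
1 = 18 − 17
1 = −71 + 4·18
657⁻¹ ≡ 4 (mod 71), so k ≡ 4·6 ≡ 24 (mod 71).
x = 188 + 657·24 = 15956.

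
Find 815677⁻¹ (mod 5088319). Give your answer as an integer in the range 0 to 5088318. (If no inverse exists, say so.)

2056445

Run Euclid on (5088319, 815677):
5088319 = 6×815677 + 194257
815677 = 4×194257 + 38649
194257 = 5×38649 + 1012
38649 = 38×1012 + 193
1012 = 5×193 + 47
193 = 4×47 + 5
47 = 9×5 + 2
5 = 2×2 + 1
2 = 2×1 + 0
gcd = 1, so the inverse exists. Back-substitute:
1 = 5 − 2·2
1 = −2·47 + 19·5
1 = 19·193 − 78·47
1 = −78·1012 + 409·193
1 = 409·38649 − 15620·1012
1 = −15620·194257 + 78509·38649
1 = 78509·815677 − 329656·194257
1 = −329656·5088319 + 2056445·815677
So 815677·2056445 ≡ 1 (mod 5088319).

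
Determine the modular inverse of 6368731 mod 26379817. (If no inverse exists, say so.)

20230902

Apply the Euclidean algorithm to 26379817 and 6368731:
26379817 = 4·6368731 + 904893
6368731 = 7·904893 + 34480
904893 = 26·34480 + 8413
34480 = 4·8413 + 828
8413 = 10·828 + 133
828 = 6·133 + 30
133 = 4·30 + 13
30 = 2·13 + 4
13 = 3·4 + 1
4 = 4·1 + 0
The gcd is 1. Working backward:
1 = 13 − 3·4
1 = −3·30 + 7·13
1 = 7·133 − 31·30
1 = −31·828 + 193·133
1 = 193·8413 − 1961·828
1 = −1961·34480 + 8037·8413
1 = 8037·904893 − 210923·34480
1 = −210923·6368731 + 1484498·904893
1 = 1484498·26379817 − 6148915·6368731
Hence 6368731⁻¹ ≡ -6148915 ≡ 20230902 (mod 26379817).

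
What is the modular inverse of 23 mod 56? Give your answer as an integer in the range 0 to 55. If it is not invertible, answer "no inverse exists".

39

Run Euclid on (56, 23):
56 = 2·23 + 10
23 = 2·10 + 3
10 = 3·3 + 1
3 = 3·1 + 0
gcd = 1, so the inverse exists. Back-substitute:
1 = 10 − 3·3
1 = −3·23 + 7·10
1 = 7·56 − 17·23
Thus 23·(-17) ≡ 1 (mod 56); reducing, -17 mod 56 = 39.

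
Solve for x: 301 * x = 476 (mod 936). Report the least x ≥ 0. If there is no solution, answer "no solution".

524

First find gcd(301, 936):
936 = 3×301 + 33
301 = 9×33 + 4
33 = 8×4 + 1
4 = 4×1 + 0
gcd = 1, so a unique solution mod 936 exists.
Back-substitute for the Bézout coefficients:
1 = 33 − 8·4
1 = −8·301 + 73·33
1 = 73·936 − 227·301
So 301·(-227) ≡ 1 (mod 936), giving 301⁻¹ ≡ 709.
x ≡ 301⁻¹·476 ≡ 709·476 ≡ 524 (mod 936).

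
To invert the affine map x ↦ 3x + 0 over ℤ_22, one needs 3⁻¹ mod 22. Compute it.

gcd(22, 3) by repeated division:
22 = 7×3 + 1
3 = 3×1 + 0
The gcd is 1. Working backward:
1 = 22 − 7·3
Thus 3·(-7) ≡ 1 (mod 22); reducing, -7 mod 22 = 15.

15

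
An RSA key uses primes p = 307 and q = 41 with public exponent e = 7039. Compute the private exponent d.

φ(n) = (p−1)(q−1) = 306·40 = 12240.
Need d with 7039·d ≡ 1 (mod 12240). Apply the extended Euclidean algorithm:
12240 = 1×7039 + 5201
7039 = 1×5201 + 1838
5201 = 2×1838 + 1525
1838 = 1×1525 + 313
1525 = 4×313 + 273
313 = 1×273 + 40
273 = 6×40 + 33
40 = 1×33 + 7
33 = 4×7 + 5
7 = 1×5 + 2
5 = 2×2 + 1
2 = 2×1 + 0
Back-substitute:
1 = 5 − 2·2
1 = −2·7 + 3·5
1 = 3·33 − 14·7
1 = −14·40 + 17·33
1 = 17·273 − 116·40
1 = −116·313 + 133·273
1 = 133·1525 − 648·313
1 = −648·1838 + 781·1525
1 = 781·5201 − 2210·1838
1 = −2210·7039 + 2991·5201
1 = 2991·12240 − 5201·7039
So 7039·(-5201) ≡ 1 (mod 12240), hence d ≡ -5201 ≡ 7039 (mod 12240).

7039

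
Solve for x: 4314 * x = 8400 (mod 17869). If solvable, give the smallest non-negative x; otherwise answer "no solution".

First find gcd(4314, 17869):
17869 = 4*4314 + 613
4314 = 7*613 + 23
613 = 26*23 + 15
23 = 1*15 + 8
15 = 1*8 + 7
8 = 1*7 + 1
7 = 7*1 + 0
gcd = 1, so a unique solution mod 17869 exists.
Back-substitute for the Bézout coefficients:
1 = 8 − 7
1 = −15 + 2·8
1 = 2·23 − 3·15
1 = −3·613 + 80·23
1 = 80·4314 − 563·613
1 = −563·17869 + 2332·4314
So 4314·(2332) ≡ 1 (mod 17869), giving 4314⁻¹ ≡ 2332.
x ≡ 4314⁻¹·8400 ≡ 2332·8400 ≡ 4376 (mod 17869).

4376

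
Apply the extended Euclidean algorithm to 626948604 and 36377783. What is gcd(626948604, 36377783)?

1

Euclidean algorithm:
626948604 = 17×36377783 + 8526293
36377783 = 4×8526293 + 2272611
8526293 = 3×2272611 + 1708460
2272611 = 1×1708460 + 564151
1708460 = 3×564151 + 16007
564151 = 35×16007 + 3906
16007 = 4×3906 + 383
3906 = 10×383 + 76
383 = 5×76 + 3
76 = 25×3 + 1
3 = 3×1 + 0
gcd(626948604, 36377783) = 1.
Working backward:
1 = 76 − 25·3
1 = −25·383 + 126·76
1 = 126·3906 − 1285·383
1 = −1285·16007 + 5266·3906
1 = 5266·564151 − 185595·16007
1 = −185595·1708460 + 562051·564151
1 = 562051·2272611 − 747646·1708460
1 = −747646·8526293 + 2804989·2272611
1 = 2804989·36377783 − 11967602·8526293
1 = −11967602·626948604 + 206254223·36377783
So 1 = (-11967602)·626948604 + (206254223)·36377783.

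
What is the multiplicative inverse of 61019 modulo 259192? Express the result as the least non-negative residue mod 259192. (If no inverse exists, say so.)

184003

Apply the Euclidean algorithm to 259192 and 61019:
259192 = 4×61019 + 15116
61019 = 4×15116 + 555
15116 = 27×555 + 131
555 = 4×131 + 31
131 = 4×31 + 7
31 = 4×7 + 3
7 = 2×3 + 1
3 = 3×1 + 0
The gcd is 1. Working backward:
1 = 7 − 2·3
1 = −2·31 + 9·7
1 = 9·131 − 38·31
1 = −38·555 + 161·131
1 = 161·15116 − 4385·555
1 = −4385·61019 + 17701·15116
1 = 17701·259192 − 75189·61019
Hence 61019⁻¹ ≡ -75189 ≡ 184003 (mod 259192).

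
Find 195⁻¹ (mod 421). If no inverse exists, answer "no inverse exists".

95

gcd(421, 195) by repeated division:
421 = 2·195 + 31
195 = 6·31 + 9
31 = 3·9 + 4
9 = 2·4 + 1
4 = 4·1 + 0
Since gcd(195, 421) = 1, back-substitute to write 1 as a combination:
1 = 9 − 2·4
1 = −2·31 + 7·9
1 = 7·195 − 44·31
1 = −44·421 + 95·195
So 195·95 ≡ 1 (mod 421).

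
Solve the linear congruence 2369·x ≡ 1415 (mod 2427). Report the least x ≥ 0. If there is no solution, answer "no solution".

First find gcd(2369, 2427):
2427 = 1*2369 + 58
2369 = 40*58 + 49
58 = 1*49 + 9
49 = 5*9 + 4
9 = 2*4 + 1
4 = 4*1 + 0
gcd = 1, so a unique solution mod 2427 exists.
Back-substitute for the Bézout coefficients:
1 = 9 − 2·4
1 = −2·49 + 11·9
1 = 11·58 − 13·49
1 = −13·2369 + 531·58
1 = 531·2427 − 544·2369
So 2369·(-544) ≡ 1 (mod 2427), giving 2369⁻¹ ≡ 1883.
x ≡ 2369⁻¹·1415 ≡ 1883·1415 ≡ 2026 (mod 2427).

2026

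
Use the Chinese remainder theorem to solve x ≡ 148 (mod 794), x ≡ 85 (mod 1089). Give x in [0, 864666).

800500

Write x = 148 + 794·k. Then 794·k ≡ 85 − 148 ≡ 1026 (mod 1089).
Need 794⁻¹ mod 1089. Extended Euclid on (1089, 794):
1089 = 1·794 + 295
794 = 2·295 + 204
295 = 1·204 + 91
204 = 2·91 + 22
91 = 4·22 + 3
22 = 7·3 + 1
3 = 3·1 + 0
Back-substitute:
1 = 22 − 7·3
1 = −7·91 + 29·22
1 = 29·204 − 65·91
1 = −65·295 + 94·204
1 = 94·794 − 253·295
1 = −253·1089 + 347·794
794⁻¹ ≡ 347 (mod 1089), so k ≡ 347·1026 ≡ 1008 (mod 1089).
x = 148 + 794·1008 = 800500.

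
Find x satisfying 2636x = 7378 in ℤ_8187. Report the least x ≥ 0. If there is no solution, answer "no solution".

First find gcd(2636, 8187):
8187 = 3·2636 + 279
2636 = 9·279 + 125
279 = 2·125 + 29
125 = 4·29 + 9
29 = 3·9 + 2
9 = 4·2 + 1
2 = 2·1 + 0
gcd = 1, so a unique solution mod 8187 exists.
Back-substitute for the Bézout coefficients:
1 = 9 − 4·2
1 = −4·29 + 13·9
1 = 13·125 − 56·29
1 = −56·279 + 125·125
1 = 125·2636 − 1181·279
1 = −1181·8187 + 3668·2636
So 2636·(3668) ≡ 1 (mod 8187), giving 2636⁻¹ ≡ 3668.
x ≡ 2636⁻¹·7378 ≡ 3668·7378 ≡ 4469 (mod 8187).

4469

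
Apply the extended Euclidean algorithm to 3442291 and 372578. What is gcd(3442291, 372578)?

1

Apply Euclid's algorithm to 3442291 and 372578:
3442291 = 9*372578 + 89089
372578 = 4*89089 + 16222
89089 = 5*16222 + 7979
16222 = 2*7979 + 264
7979 = 30*264 + 59
264 = 4*59 + 28
59 = 2*28 + 3
28 = 9*3 + 1
3 = 3*1 + 0
gcd(3442291, 372578) = 1.
Express as a combination:
1 = 28 − 9·3
1 = −9·59 + 19·28
1 = 19·264 − 85·59
1 = −85·7979 + 2569·264
1 = 2569·16222 − 5223·7979
1 = −5223·89089 + 28684·16222
1 = 28684·372578 − 119959·89089
1 = −119959·3442291 + 1108315·372578
So 1 = (-119959)·3442291 + (1108315)·372578.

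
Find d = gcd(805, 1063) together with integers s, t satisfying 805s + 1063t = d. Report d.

Repeated division:
1063 = 1×805 + 258
805 = 3×258 + 31
258 = 8×31 + 10
31 = 3×10 + 1
10 = 10×1 + 0
gcd(805, 1063) = 1.
Back-substituting:
1 = 31 − 3·10
1 = −3·258 + 25·31
1 = 25·805 − 78·258
1 = −78·1063 + 103·805
So 1 = (-78)·1063 + (103)·805.

1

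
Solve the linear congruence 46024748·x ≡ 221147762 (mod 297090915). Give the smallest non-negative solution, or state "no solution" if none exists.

20592349

First find gcd(46024748, 297090915):
297090915 = 6×46024748 + 20942427
46024748 = 2×20942427 + 4139894
20942427 = 5×4139894 + 242957
4139894 = 17×242957 + 9625
242957 = 25×9625 + 2332
9625 = 4×2332 + 297
2332 = 7×297 + 253
297 = 1×253 + 44
253 = 5×44 + 33
44 = 1×33 + 11
33 = 3×11 + 0
gcd = 11 and 11 | 221147762, so solutions exist. Divide through by 11: 4184068x ≡ 20104342 (mod 27008265).
Now find 4184068⁻¹ mod 27008265:
27008265 = 6*4184068 + 1903857
4184068 = 2*1903857 + 376354
1903857 = 5*376354 + 22087
376354 = 17*22087 + 875
22087 = 25*875 + 212
875 = 4*212 + 27
212 = 7*27 + 23
27 = 1*23 + 4
23 = 5*4 + 3
4 = 1*3 + 1
3 = 3*1 + 0
Back-substitute:
1 = 4 − 3
1 = −23 + 6·4
1 = 6·27 − 7·23
1 = −7·212 + 55·27
1 = 55·875 − 227·212
1 = −227·22087 + 5730·875
1 = 5730·376354 − 97637·22087
1 = −97637·1903857 + 493915·376354
1 = 493915·4184068 − 1085467·1903857
1 = −1085467·27008265 + 7006717·4184068
So 4184068⁻¹ ≡ 7006717 (mod 27008265).
Then x ≡ 7006717·20104342 ≡ 20592349 (mod 27008265); the smallest non-negative solution is x = 20592349.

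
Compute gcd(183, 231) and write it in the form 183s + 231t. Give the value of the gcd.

Repeated division:
231 = 1×183 + 48
183 = 3×48 + 39
48 = 1×39 + 9
39 = 4×9 + 3
9 = 3×3 + 0
gcd(183, 231) = 3.
Working backward:
3 = 39 − 4·9
3 = −4·48 + 5·39
3 = 5·183 − 19·48
3 = −19·231 + 24·183
So 3 = (-19)·231 + (24)·183.

3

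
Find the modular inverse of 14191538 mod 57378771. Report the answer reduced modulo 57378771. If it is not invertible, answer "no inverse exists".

39007550

Extended Euclidean algorithm:
57378771 = 4*14191538 + 612619
14191538 = 23*612619 + 101301
612619 = 6*101301 + 4813
101301 = 21*4813 + 228
4813 = 21*228 + 25
228 = 9*25 + 3
25 = 8*3 + 1
3 = 3*1 + 0
gcd = 1, so the inverse exists. Back-substitute:
1 = 25 − 8·3
1 = −8·228 + 73·25
1 = 73·4813 − 1541·228
1 = −1541·101301 + 32434·4813
1 = 32434·612619 − 196145·101301
1 = −196145·14191538 + 4543769·612619
1 = 4543769·57378771 − 18371221·14191538
So 14191538·(-18371221) ≡ 1 (mod 57378771), and -18371221 ≡ 39007550 (mod 57378771).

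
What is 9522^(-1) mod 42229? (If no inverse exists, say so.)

Extended Euclidean algorithm:
42229 = 4·9522 + 4141
9522 = 2·4141 + 1240
4141 = 3·1240 + 421
1240 = 2·421 + 398
421 = 1·398 + 23
398 = 17·23 + 7
23 = 3·7 + 2
7 = 3·2 + 1
2 = 2·1 + 0
Since gcd(9522, 42229) = 1, back-substitute to write 1 as a combination:
1 = 7 − 3·2
1 = −3·23 + 10·7
1 = 10·398 − 173·23
1 = −173·421 + 183·398
1 = 183·1240 − 539·421
1 = −539·4141 + 1800·1240
1 = 1800·9522 − 4139·4141
1 = −4139·42229 + 18356·9522
So 9522·18356 ≡ 1 (mod 42229).

18356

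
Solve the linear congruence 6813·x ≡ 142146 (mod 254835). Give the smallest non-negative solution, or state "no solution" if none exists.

17152

First find gcd(6813, 254835):
254835 = 37·6813 + 2754
6813 = 2·2754 + 1305
2754 = 2·1305 + 144
1305 = 9·144 + 9
144 = 16·9 + 0
gcd = 9 and 9 | 142146, so solutions exist. Divide through by 9: 757x ≡ 15794 (mod 28315).
Now find 757⁻¹ mod 28315:
28315 = 37×757 + 306
757 = 2×306 + 145
306 = 2×145 + 16
145 = 9×16 + 1
16 = 16×1 + 0
Back-substitute:
1 = 145 − 9·16
1 = −9·306 + 19·145
1 = 19·757 − 47·306
1 = −47·28315 + 1758·757
So 757⁻¹ ≡ 1758 (mod 28315).
Then x ≡ 1758·15794 ≡ 17152 (mod 28315); the smallest non-negative solution is x = 17152.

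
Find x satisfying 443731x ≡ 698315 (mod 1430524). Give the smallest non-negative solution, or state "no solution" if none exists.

First find gcd(443731, 1430524):
1430524 = 3×443731 + 99331
443731 = 4×99331 + 46407
99331 = 2×46407 + 6517
46407 = 7×6517 + 788
6517 = 8×788 + 213
788 = 3×213 + 149
213 = 1×149 + 64
149 = 2×64 + 21
64 = 3×21 + 1
21 = 21×1 + 0
gcd = 1, so a unique solution mod 1430524 exists.
Back-substitute for the Bézout coefficients:
1 = 64 − 3·21
1 = −3·149 + 7·64
1 = 7·213 − 10·149
1 = −10·788 + 37·213
1 = 37·6517 − 306·788
1 = −306·46407 + 2179·6517
1 = 2179·99331 − 4664·46407
1 = −4664·443731 + 20835·99331
1 = 20835·1430524 − 67169·443731
So 443731·(-67169) ≡ 1 (mod 1430524), giving 443731⁻¹ ≡ 1363355.
x ≡ 443731⁻¹·698315 ≡ 1363355·698315 ≡ 331201 (mod 1430524).

331201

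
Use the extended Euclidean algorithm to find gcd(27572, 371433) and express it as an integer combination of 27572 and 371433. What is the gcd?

Euclidean algorithm:
371433 = 13×27572 + 12997
27572 = 2×12997 + 1578
12997 = 8×1578 + 373
1578 = 4×373 + 86
373 = 4×86 + 29
86 = 2×29 + 28
29 = 1×28 + 1
28 = 28×1 + 0
gcd(27572, 371433) = 1.
Express as a combination:
1 = 29 − 28
1 = −86 + 3·29
1 = 3·373 − 13·86
1 = −13·1578 + 55·373
1 = 55·12997 − 453·1578
1 = −453·27572 + 961·12997
1 = 961·371433 − 12946·27572
So 1 = (961)·371433 + (-12946)·27572.

1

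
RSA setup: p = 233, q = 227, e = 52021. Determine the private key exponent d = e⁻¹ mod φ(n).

φ(n) = (p−1)(q−1) = 232·226 = 52432.
Need d with 52021·d ≡ 1 (mod 52432). Apply the extended Euclidean algorithm:
52432 = 1*52021 + 411
52021 = 126*411 + 235
411 = 1*235 + 176
235 = 1*176 + 59
176 = 2*59 + 58
59 = 1*58 + 1
58 = 58*1 + 0
Back-substitute:
1 = 59 − 58
1 = −176 + 3·59
1 = 3·235 − 4·176
1 = −4·411 + 7·235
1 = 7·52021 − 886·411
1 = −886·52432 + 893·52021
So 52021·893 ≡ 1 (mod 52432), hence d = 893.

893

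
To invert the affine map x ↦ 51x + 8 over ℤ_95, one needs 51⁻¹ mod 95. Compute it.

41

Apply the Euclidean algorithm to 95 and 51:
95 = 1·51 + 44
51 = 1·44 + 7
44 = 6·7 + 2
7 = 3·2 + 1
2 = 2·1 + 0
The gcd is 1. Working backward:
1 = 7 − 3·2
1 = −3·44 + 19·7
1 = 19·51 − 22·44
1 = −22·95 + 41·51
So 51·41 ≡ 1 (mod 95).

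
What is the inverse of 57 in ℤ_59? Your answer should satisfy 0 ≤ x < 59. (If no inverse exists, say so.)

29

Run Euclid on (59, 57):
59 = 1*57 + 2
57 = 28*2 + 1
2 = 2*1 + 0
The gcd is 1. Working backward:
1 = 57 − 28·2
1 = −28·59 + 29·57
So 57·29 ≡ 1 (mod 59).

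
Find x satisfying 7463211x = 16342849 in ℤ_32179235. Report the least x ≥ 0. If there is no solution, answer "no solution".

16309709

First find gcd(7463211, 32179235):
32179235 = 4*7463211 + 2326391
7463211 = 3*2326391 + 484038
2326391 = 4*484038 + 390239
484038 = 1*390239 + 93799
390239 = 4*93799 + 15043
93799 = 6*15043 + 3541
15043 = 4*3541 + 879
3541 = 4*879 + 25
879 = 35*25 + 4
25 = 6*4 + 1
4 = 4*1 + 0
gcd = 1, so a unique solution mod 32179235 exists.
Back-substitute for the Bézout coefficients:
1 = 25 − 6·4
1 = −6·879 + 211·25
1 = 211·3541 − 850·879
1 = −850·15043 + 3611·3541
1 = 3611·93799 − 22516·15043
1 = −22516·390239 + 93675·93799
1 = 93675·484038 − 116191·390239
1 = −116191·2326391 + 558439·484038
1 = 558439·7463211 − 1791508·2326391
1 = −1791508·32179235 + 7724471·7463211
So 7463211·(7724471) ≡ 1 (mod 32179235), giving 7463211⁻¹ ≡ 7724471.
x ≡ 7463211⁻¹·16342849 ≡ 7724471·16342849 ≡ 16309709 (mod 32179235).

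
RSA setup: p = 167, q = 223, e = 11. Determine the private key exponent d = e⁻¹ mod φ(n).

16751

φ(n) = (p−1)(q−1) = 166·222 = 36852.
Need d with 11·d ≡ 1 (mod 36852). Apply the extended Euclidean algorithm:
36852 = 3350*11 + 2
11 = 5*2 + 1
2 = 2*1 + 0
Back-substitute:
1 = 11 − 5·2
1 = −5·36852 + 16751·11
So 11·16751 ≡ 1 (mod 36852), hence d = 16751.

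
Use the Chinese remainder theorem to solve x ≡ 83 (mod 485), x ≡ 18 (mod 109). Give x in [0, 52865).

49068

Write x = 83 + 485·k. Then 485·k ≡ 18 − 83 ≡ 44 (mod 109).
Need 485⁻¹ mod 109. Extended Euclid on (109, 49):
109 = 2×49 + 11
49 = 4×11 + 5
11 = 2×5 + 1
5 = 5×1 + 0
Back-substitute:
1 = 11 − 2·5
1 = −2·49 + 9·11
1 = 9·109 − 20·49
485⁻¹ ≡ 89 (mod 109), so k ≡ 89·44 ≡ 101 (mod 109).
x = 83 + 485·101 = 49068.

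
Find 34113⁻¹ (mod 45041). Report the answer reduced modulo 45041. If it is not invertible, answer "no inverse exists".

Apply the Euclidean algorithm to 45041 and 34113:
45041 = 1×34113 + 10928
34113 = 3×10928 + 1329
10928 = 8×1329 + 296
1329 = 4×296 + 145
296 = 2×145 + 6
145 = 24×6 + 1
6 = 6×1 + 0
gcd = 1, so the inverse exists. Back-substitute:
1 = 145 − 24·6
1 = −24·296 + 49·145
1 = 49·1329 − 220·296
1 = −220·10928 + 1809·1329
1 = 1809·34113 − 5647·10928
1 = −5647·45041 + 7456·34113
So 34113·7456 ≡ 1 (mod 45041).

7456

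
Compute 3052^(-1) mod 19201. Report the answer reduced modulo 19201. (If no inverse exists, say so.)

Euclidean algorithm on 19201, 3052:
19201 = 6*3052 + 889
3052 = 3*889 + 385
889 = 2*385 + 119
385 = 3*119 + 28
119 = 4*28 + 7
28 = 4*7 + 0
Since gcd = 7 > 1, 3052 is not a unit mod 19201.

no inverse exists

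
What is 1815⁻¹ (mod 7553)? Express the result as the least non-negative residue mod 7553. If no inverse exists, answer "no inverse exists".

928

gcd(7553, 1815) by repeated division:
7553 = 4×1815 + 293
1815 = 6×293 + 57
293 = 5×57 + 8
57 = 7×8 + 1
8 = 8×1 + 0
The gcd is 1. Working backward:
1 = 57 − 7·8
1 = −7·293 + 36·57
1 = 36·1815 − 223·293
1 = −223·7553 + 928·1815
So 1815·928 ≡ 1 (mod 7553).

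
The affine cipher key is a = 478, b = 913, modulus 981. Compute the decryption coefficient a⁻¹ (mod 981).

Run Euclid on (981, 478):
981 = 2*478 + 25
478 = 19*25 + 3
25 = 8*3 + 1
3 = 3*1 + 0
Since gcd(478, 981) = 1, back-substitute to write 1 as a combination:
1 = 25 − 8·3
1 = −8·478 + 153·25
1 = 153·981 − 314·478
Thus 478·(-314) ≡ 1 (mod 981); reducing, -314 mod 981 = 667.

667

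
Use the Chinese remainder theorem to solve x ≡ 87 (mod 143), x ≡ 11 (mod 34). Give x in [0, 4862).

Write x = 87 + 143·k. Then 143·k ≡ 11 − 87 ≡ 26 (mod 34).
Need 143⁻¹ mod 34. Extended Euclid on (34, 7):
34 = 4·7 + 6
7 = 1·6 + 1
6 = 6·1 + 0
Back-substitute:
1 = 7 − 6
1 = −34 + 5·7
143⁻¹ ≡ 5 (mod 34), so k ≡ 5·26 ≡ 28 (mod 34).
x = 87 + 143·28 = 4091.

4091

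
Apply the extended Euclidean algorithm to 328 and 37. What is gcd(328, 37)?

Repeated division:
328 = 8×37 + 32
37 = 1×32 + 5
32 = 6×5 + 2
5 = 2×2 + 1
2 = 2×1 + 0
gcd(328, 37) = 1.
Working backward:
1 = 5 − 2·2
1 = −2·32 + 13·5
1 = 13·37 − 15·32
1 = −15·328 + 133·37
So 1 = (-15)·328 + (133)·37.

1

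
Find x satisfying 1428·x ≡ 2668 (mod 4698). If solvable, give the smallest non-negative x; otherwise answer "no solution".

no solution

gcd(1428, 4698):
4698 = 3·1428 + 414
1428 = 3·414 + 186
414 = 2·186 + 42
186 = 4·42 + 18
42 = 2·18 + 6
18 = 3·6 + 0
gcd = 6, but 6 ∤ 2668, so the congruence has no solution.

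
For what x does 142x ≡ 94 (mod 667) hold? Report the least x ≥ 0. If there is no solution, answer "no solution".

First find gcd(142, 667):
667 = 4·142 + 99
142 = 1·99 + 43
99 = 2·43 + 13
43 = 3·13 + 4
13 = 3·4 + 1
4 = 4·1 + 0
gcd = 1, so a unique solution mod 667 exists.
Back-substitute for the Bézout coefficients:
1 = 13 − 3·4
1 = −3·43 + 10·13
1 = 10·99 − 23·43
1 = −23·142 + 33·99
1 = 33·667 − 155·142
So 142·(-155) ≡ 1 (mod 667), giving 142⁻¹ ≡ 512.
x ≡ 142⁻¹·94 ≡ 512·94 ≡ 104 (mod 667).

104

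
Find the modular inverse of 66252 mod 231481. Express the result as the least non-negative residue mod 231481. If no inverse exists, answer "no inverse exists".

176930

Apply the Euclidean algorithm to 231481 and 66252:
231481 = 3×66252 + 32725
66252 = 2×32725 + 802
32725 = 40×802 + 645
802 = 1×645 + 157
645 = 4×157 + 17
157 = 9×17 + 4
17 = 4×4 + 1
4 = 4×1 + 0
Since gcd(66252, 231481) = 1, back-substitute to write 1 as a combination:
1 = 17 − 4·4
1 = −4·157 + 37·17
1 = 37·645 − 152·157
1 = −152·802 + 189·645
1 = 189·32725 − 7712·802
1 = −7712·66252 + 15613·32725
1 = 15613·231481 − 54551·66252
Hence 66252⁻¹ ≡ -54551 ≡ 176930 (mod 231481).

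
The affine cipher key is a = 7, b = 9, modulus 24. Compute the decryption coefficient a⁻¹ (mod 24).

7

Apply the Euclidean algorithm to 24 and 7:
24 = 3×7 + 3
7 = 2×3 + 1
3 = 3×1 + 0
The gcd is 1. Working backward:
1 = 7 − 2·3
1 = −2·24 + 7·7
So 7·7 ≡ 1 (mod 24).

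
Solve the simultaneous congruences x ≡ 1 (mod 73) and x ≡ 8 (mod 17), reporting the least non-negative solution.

Write x = 1 + 73·k. Then 73·k ≡ 8 − 1 ≡ 7 (mod 17).
Need 73⁻¹ mod 17. Extended Euclid on (17, 5):
17 = 3×5 + 2
5 = 2×2 + 1
2 = 2×1 + 0
Back-substitute:
1 = 5 − 2·2
1 = −2·17 + 7·5
73⁻¹ ≡ 7 (mod 17), so k ≡ 7·7 ≡ 15 (mod 17).
x = 1 + 73·15 = 1096.

1096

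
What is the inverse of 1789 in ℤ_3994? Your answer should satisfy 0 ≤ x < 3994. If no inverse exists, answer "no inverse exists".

2045

Run Euclid on (3994, 1789):
3994 = 2×1789 + 416
1789 = 4×416 + 125
416 = 3×125 + 41
125 = 3×41 + 2
41 = 20×2 + 1
2 = 2×1 + 0
Since gcd(1789, 3994) = 1, back-substitute to write 1 as a combination:
1 = 41 − 20·2
1 = −20·125 + 61·41
1 = 61·416 − 203·125
1 = −203·1789 + 873·416
1 = 873·3994 − 1949·1789
Thus 1789·(-1949) ≡ 1 (mod 3994); reducing, -1949 mod 3994 = 2045.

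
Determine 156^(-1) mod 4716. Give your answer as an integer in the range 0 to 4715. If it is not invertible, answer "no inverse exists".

no inverse exists

Euclidean algorithm on 4716, 156:
4716 = 30×156 + 36
156 = 4×36 + 12
36 = 3×12 + 0
Since gcd = 12 > 1, 156 is not a unit mod 4716.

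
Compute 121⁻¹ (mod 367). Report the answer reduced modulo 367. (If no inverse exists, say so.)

91

gcd(367, 121) by repeated division:
367 = 3×121 + 4
121 = 30×4 + 1
4 = 4×1 + 0
gcd = 1, so the inverse exists. Back-substitute:
1 = 121 − 30·4
1 = −30·367 + 91·121
So 121·91 ≡ 1 (mod 367).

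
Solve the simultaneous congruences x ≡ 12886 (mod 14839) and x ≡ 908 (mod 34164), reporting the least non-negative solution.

Write x = 12886 + 14839·k. Then 14839·k ≡ 908 − 12886 ≡ 22186 (mod 34164).
Need 14839⁻¹ mod 34164. Extended Euclid on (34164, 14839):
34164 = 2·14839 + 4486
14839 = 3·4486 + 1381
4486 = 3·1381 + 343
1381 = 4·343 + 9
343 = 38·9 + 1
9 = 9·1 + 0
Back-substitute:
1 = 343 − 38·9
1 = −38·1381 + 153·343
1 = 153·4486 − 497·1381
1 = −497·14839 + 1644·4486
1 = 1644·34164 − 3785·14839
14839⁻¹ ≡ 30379 (mod 34164), so k ≡ 30379·22186 ≡ 1102 (mod 34164).
x = 12886 + 14839·1102 = 16365464.

16365464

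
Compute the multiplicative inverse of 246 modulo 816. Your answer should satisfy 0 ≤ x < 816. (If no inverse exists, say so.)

Compute gcd(246, 816):
816 = 3·246 + 78
246 = 3·78 + 12
78 = 6·12 + 6
12 = 2·6 + 0
The gcd is 6, not 1, hence no inverse exists.

no inverse exists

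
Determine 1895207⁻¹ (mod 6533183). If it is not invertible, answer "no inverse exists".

gcd(6533183, 1895207) by repeated division:
6533183 = 3·1895207 + 847562
1895207 = 2·847562 + 200083
847562 = 4·200083 + 47230
200083 = 4·47230 + 11163
47230 = 4·11163 + 2578
11163 = 4·2578 + 851
2578 = 3·851 + 25
851 = 34·25 + 1
25 = 25·1 + 0
The gcd is 1. Working backward:
1 = 851 − 34·25
1 = −34·2578 + 103·851
1 = 103·11163 − 446·2578
1 = −446·47230 + 1887·11163
1 = 1887·200083 − 7994·47230
1 = −7994·847562 + 33863·200083
1 = 33863·1895207 − 75720·847562
1 = −75720·6533183 + 261023·1895207
So 1895207·261023 ≡ 1 (mod 6533183).

261023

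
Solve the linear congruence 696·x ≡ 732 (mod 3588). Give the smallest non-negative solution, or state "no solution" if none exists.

First find gcd(696, 3588):
3588 = 5*696 + 108
696 = 6*108 + 48
108 = 2*48 + 12
48 = 4*12 + 0
gcd = 12 and 12 | 732, so solutions exist. Divide through by 12: 58x ≡ 61 (mod 299).
Now find 58⁻¹ mod 299:
299 = 5*58 + 9
58 = 6*9 + 4
9 = 2*4 + 1
4 = 4*1 + 0
Back-substitute:
1 = 9 − 2·4
1 = −2·58 + 13·9
1 = 13·299 − 67·58
So 58·(-67) ≡ 1 (mod 299), i.e. 58⁻¹ ≡ 232.
Then x ≡ 232·61 ≡ 99 (mod 299); the smallest non-negative solution is x = 99.

99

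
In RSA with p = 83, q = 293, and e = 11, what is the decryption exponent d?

8707

φ(n) = (p−1)(q−1) = 82·292 = 23944.
Need d with 11·d ≡ 1 (mod 23944). Apply the extended Euclidean algorithm:
23944 = 2176·11 + 8
11 = 1·8 + 3
8 = 2·3 + 2
3 = 1·2 + 1
2 = 2·1 + 0
Back-substitute:
1 = 3 − 2
1 = −8 + 3·3
1 = 3·11 − 4·8
1 = −4·23944 + 8707·11
So 11·8707 ≡ 1 (mod 23944), hence d = 8707.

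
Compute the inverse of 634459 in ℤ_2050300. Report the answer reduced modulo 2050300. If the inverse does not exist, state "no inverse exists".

Compute gcd(634459, 2050300):
2050300 = 3×634459 + 146923
634459 = 4×146923 + 46767
146923 = 3×46767 + 6622
46767 = 7×6622 + 413
6622 = 16×413 + 14
413 = 29×14 + 7
14 = 2×7 + 0
gcd(634459, 2050300) = 7 ≠ 1, so 634459 has no multiplicative inverse modulo 2050300.

no inverse exists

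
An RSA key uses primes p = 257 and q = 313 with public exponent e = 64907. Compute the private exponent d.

47651

φ(n) = (p−1)(q−1) = 256·312 = 79872.
Need d with 64907·d ≡ 1 (mod 79872). Apply the extended Euclidean algorithm:
79872 = 1×64907 + 14965
64907 = 4×14965 + 5047
14965 = 2×5047 + 4871
5047 = 1×4871 + 176
4871 = 27×176 + 119
176 = 1×119 + 57
119 = 2×57 + 5
57 = 11×5 + 2
5 = 2×2 + 1
2 = 2×1 + 0
Back-substitute:
1 = 5 − 2·2
1 = −2·57 + 23·5
1 = 23·119 − 48·57
1 = −48·176 + 71·119
1 = 71·4871 − 1965·176
1 = −1965·5047 + 2036·4871
1 = 2036·14965 − 6037·5047
1 = −6037·64907 + 26184·14965
1 = 26184·79872 − 32221·64907
So 64907·(-32221) ≡ 1 (mod 79872), hence d ≡ -32221 ≡ 47651 (mod 79872).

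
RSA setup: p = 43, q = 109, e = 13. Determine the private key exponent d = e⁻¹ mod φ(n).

φ(n) = (p−1)(q−1) = 42·108 = 4536.
Need d with 13·d ≡ 1 (mod 4536). Apply the extended Euclidean algorithm:
4536 = 348·13 + 12
13 = 1·12 + 1
12 = 12·1 + 0
Back-substitute:
1 = 13 − 12
1 = −4536 + 349·13
So 13·349 ≡ 1 (mod 4536), hence d = 349.

349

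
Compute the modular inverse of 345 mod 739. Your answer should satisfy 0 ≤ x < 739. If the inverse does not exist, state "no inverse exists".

gcd(739, 345) by repeated division:
739 = 2*345 + 49
345 = 7*49 + 2
49 = 24*2 + 1
2 = 2*1 + 0
gcd = 1, so the inverse exists. Back-substitute:
1 = 49 − 24·2
1 = −24·345 + 169·49
1 = 169·739 − 362·345
So 345·(-362) ≡ 1 (mod 739), and -362 ≡ 377 (mod 739).

377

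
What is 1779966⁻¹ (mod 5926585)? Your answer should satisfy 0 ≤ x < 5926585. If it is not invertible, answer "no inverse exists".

5270656

gcd(5926585, 1779966) by repeated division:
5926585 = 3×1779966 + 586687
1779966 = 3×586687 + 19905
586687 = 29×19905 + 9442
19905 = 2×9442 + 1021
9442 = 9×1021 + 253
1021 = 4×253 + 9
253 = 28×9 + 1
9 = 9×1 + 0
Since gcd(1779966, 5926585) = 1, back-substitute to write 1 as a combination:
1 = 253 − 28·9
1 = −28·1021 + 113·253
1 = 113·9442 − 1045·1021
1 = −1045·19905 + 2203·9442
1 = 2203·586687 − 64932·19905
1 = −64932·1779966 + 196999·586687
1 = 196999·5926585 − 655929·1779966
So 1779966·(-655929) ≡ 1 (mod 5926585), and -655929 ≡ 5270656 (mod 5926585).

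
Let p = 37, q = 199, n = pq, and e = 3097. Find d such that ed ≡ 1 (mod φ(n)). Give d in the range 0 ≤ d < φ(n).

φ(n) = (p−1)(q−1) = 36·198 = 7128.
Need d with 3097·d ≡ 1 (mod 7128). Apply the extended Euclidean algorithm:
7128 = 2×3097 + 934
3097 = 3×934 + 295
934 = 3×295 + 49
295 = 6×49 + 1
49 = 49×1 + 0
Back-substitute:
1 = 295 − 6·49
1 = −6·934 + 19·295
1 = 19·3097 − 63·934
1 = −63·7128 + 145·3097
So 3097·145 ≡ 1 (mod 7128), hence d = 145.

145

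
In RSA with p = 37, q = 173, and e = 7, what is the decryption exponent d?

φ(n) = (p−1)(q−1) = 36·172 = 6192.
Need d with 7·d ≡ 1 (mod 6192). Apply the extended Euclidean algorithm:
6192 = 884·7 + 4
7 = 1·4 + 3
4 = 1·3 + 1
3 = 3·1 + 0
Back-substitute:
1 = 4 − 3
1 = −7 + 2·4
1 = 2·6192 − 1769·7
So 7·(-1769) ≡ 1 (mod 6192), hence d ≡ -1769 ≡ 4423 (mod 6192).

4423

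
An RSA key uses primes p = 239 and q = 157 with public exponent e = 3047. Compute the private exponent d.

21263

φ(n) = (p−1)(q−1) = 238·156 = 37128.
Need d with 3047·d ≡ 1 (mod 37128). Apply the extended Euclidean algorithm:
37128 = 12×3047 + 564
3047 = 5×564 + 227
564 = 2×227 + 110
227 = 2×110 + 7
110 = 15×7 + 5
7 = 1×5 + 2
5 = 2×2 + 1
2 = 2×1 + 0
Back-substitute:
1 = 5 − 2·2
1 = −2·7 + 3·5
1 = 3·110 − 47·7
1 = −47·227 + 97·110
1 = 97·564 − 241·227
1 = −241·3047 + 1302·564
1 = 1302·37128 − 15865·3047
So 3047·(-15865) ≡ 1 (mod 37128), hence d ≡ -15865 ≡ 21263 (mod 37128).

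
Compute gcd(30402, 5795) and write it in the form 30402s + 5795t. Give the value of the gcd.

1

Euclidean algorithm:
30402 = 5×5795 + 1427
5795 = 4×1427 + 87
1427 = 16×87 + 35
87 = 2×35 + 17
35 = 2×17 + 1
17 = 17×1 + 0
gcd(30402, 5795) = 1.
Back-substituting:
1 = 35 − 2·17
1 = −2·87 + 5·35
1 = 5·1427 − 82·87
1 = −82·5795 + 333·1427
1 = 333·30402 − 1747·5795
So 1 = (333)·30402 + (-1747)·5795.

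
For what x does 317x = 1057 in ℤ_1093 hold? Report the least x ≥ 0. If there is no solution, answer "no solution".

986

First find gcd(317, 1093):
1093 = 3·317 + 142
317 = 2·142 + 33
142 = 4·33 + 10
33 = 3·10 + 3
10 = 3·3 + 1
3 = 3·1 + 0
gcd = 1, so a unique solution mod 1093 exists.
Back-substitute for the Bézout coefficients:
1 = 10 − 3·3
1 = −3·33 + 10·10
1 = 10·142 − 43·33
1 = −43·317 + 96·142
1 = 96·1093 − 331·317
So 317·(-331) ≡ 1 (mod 1093), giving 317⁻¹ ≡ 762.
x ≡ 317⁻¹·1057 ≡ 762·1057 ≡ 986 (mod 1093).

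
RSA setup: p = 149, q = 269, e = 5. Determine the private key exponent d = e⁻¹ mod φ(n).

φ(n) = (p−1)(q−1) = 148·268 = 39664.
Need d with 5·d ≡ 1 (mod 39664). Apply the extended Euclidean algorithm:
39664 = 7932×5 + 4
5 = 1×4 + 1
4 = 4×1 + 0
Back-substitute:
1 = 5 − 4
1 = −39664 + 7933·5
So 5·7933 ≡ 1 (mod 39664), hence d = 7933.

7933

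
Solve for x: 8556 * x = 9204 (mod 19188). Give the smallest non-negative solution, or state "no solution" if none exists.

481

First find gcd(8556, 19188):
19188 = 2*8556 + 2076
8556 = 4*2076 + 252
2076 = 8*252 + 60
252 = 4*60 + 12
60 = 5*12 + 0
gcd = 12 and 12 | 9204, so solutions exist. Divide through by 12: 713x ≡ 767 (mod 1599).
Now find 713⁻¹ mod 1599:
1599 = 2·713 + 173
713 = 4·173 + 21
173 = 8·21 + 5
21 = 4·5 + 1
5 = 5·1 + 0
Back-substitute:
1 = 21 − 4·5
1 = −4·173 + 33·21
1 = 33·713 − 136·173
1 = −136·1599 + 305·713
So 713⁻¹ ≡ 305 (mod 1599).
Then x ≡ 305·767 ≡ 481 (mod 1599); the smallest non-negative solution is x = 481.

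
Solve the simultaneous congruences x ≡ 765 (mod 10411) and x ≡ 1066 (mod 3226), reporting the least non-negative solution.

24747712

Write x = 765 + 10411·k. Then 10411·k ≡ 1066 − 765 ≡ 301 (mod 3226).
Need 10411⁻¹ mod 3226. Extended Euclid on (3226, 733):
3226 = 4*733 + 294
733 = 2*294 + 145
294 = 2*145 + 4
145 = 36*4 + 1
4 = 4*1 + 0
Back-substitute:
1 = 145 − 36·4
1 = −36·294 + 73·145
1 = 73·733 − 182·294
1 = −182·3226 + 801·733
10411⁻¹ ≡ 801 (mod 3226), so k ≡ 801·301 ≡ 2377 (mod 3226).
x = 765 + 10411·2377 = 24747712.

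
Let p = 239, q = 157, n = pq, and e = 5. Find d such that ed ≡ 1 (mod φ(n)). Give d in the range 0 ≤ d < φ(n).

φ(n) = (p−1)(q−1) = 238·156 = 37128.
Need d with 5·d ≡ 1 (mod 37128). Apply the extended Euclidean algorithm:
37128 = 7425×5 + 3
5 = 1×3 + 2
3 = 1×2 + 1
2 = 2×1 + 0
Back-substitute:
1 = 3 − 2
1 = −5 + 2·3
1 = 2·37128 − 14851·5
So 5·(-14851) ≡ 1 (mod 37128), hence d ≡ -14851 ≡ 22277 (mod 37128).

22277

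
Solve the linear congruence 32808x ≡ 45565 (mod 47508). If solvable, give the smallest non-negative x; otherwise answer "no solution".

no solution

gcd(32808, 47508):
47508 = 1·32808 + 14700
32808 = 2·14700 + 3408
14700 = 4·3408 + 1068
3408 = 3·1068 + 204
1068 = 5·204 + 48
204 = 4·48 + 12
48 = 4·12 + 0
gcd = 12, but 12 ∤ 45565, so the congruence has no solution.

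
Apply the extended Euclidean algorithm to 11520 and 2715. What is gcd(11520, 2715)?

15

Apply Euclid's algorithm to 11520 and 2715:
11520 = 4*2715 + 660
2715 = 4*660 + 75
660 = 8*75 + 60
75 = 1*60 + 15
60 = 4*15 + 0
gcd(11520, 2715) = 15.
Express as a combination:
15 = 75 − 60
15 = −660 + 9·75
15 = 9·2715 − 37·660
15 = −37·11520 + 157·2715
So 15 = (-37)·11520 + (157)·2715.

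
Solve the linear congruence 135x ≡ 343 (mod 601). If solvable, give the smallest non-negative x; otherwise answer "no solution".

145

First find gcd(135, 601):
601 = 4*135 + 61
135 = 2*61 + 13
61 = 4*13 + 9
13 = 1*9 + 4
9 = 2*4 + 1
4 = 4*1 + 0
gcd = 1, so a unique solution mod 601 exists.
Back-substitute for the Bézout coefficients:
1 = 9 − 2·4
1 = −2·13 + 3·9
1 = 3·61 − 14·13
1 = −14·135 + 31·61
1 = 31·601 − 138·135
So 135·(-138) ≡ 1 (mod 601), giving 135⁻¹ ≡ 463.
x ≡ 135⁻¹·343 ≡ 463·343 ≡ 145 (mod 601).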